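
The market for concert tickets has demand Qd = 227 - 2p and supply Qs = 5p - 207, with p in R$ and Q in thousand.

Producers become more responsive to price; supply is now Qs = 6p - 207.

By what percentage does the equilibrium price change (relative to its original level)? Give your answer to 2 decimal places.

Solve the original market: 227 - 2p = 5p - 207, hence p = 62 and Q = 103.
The shock moves the curves to Qd = 227 - 2p and Qs = 6p - 207.
Equate the new curves: 227 - 2p = 6p - 207, giving 434 = 8p, p = 54.25, Q = 118.5.
%Δp = (54.25 − 62) / 62 × 100 = -12.50%.

-12.50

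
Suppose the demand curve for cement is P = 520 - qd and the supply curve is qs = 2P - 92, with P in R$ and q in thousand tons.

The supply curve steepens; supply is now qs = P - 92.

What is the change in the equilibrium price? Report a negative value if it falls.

+102

Before the shock: 520 - P = 2P - 92 ⇒ 612 = 3P ⇒ P = 204, q = 316.
With the change applied: demand qd = 520 - P, supply qs = P - 92.
New equilibrium: 520 - P = P - 92 ⇒ 612 = 2P ⇒ P = 306, q = 214.
ΔP = 306 − 204 = +102.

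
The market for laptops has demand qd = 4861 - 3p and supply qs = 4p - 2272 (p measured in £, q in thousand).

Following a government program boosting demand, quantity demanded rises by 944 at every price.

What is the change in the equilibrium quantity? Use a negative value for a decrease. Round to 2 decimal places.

Original equilibrium: 4861 - 3p = 4p - 2272 gives 7133 = 7p, so p = 1019 and q = 1804.
The new curves are qd = 5805 - 3p (demand) and qs = 4p - 2272 (supply).
Equate the new curves: 5805 - 3p = 4p - 2272, giving 8077 = 7p, p = 8077/7 ≈ 1153.8571, q = 16404/7 ≈ 2343.4286.
Δq = 2343.4286 − 1804 = +539.43.

+539.43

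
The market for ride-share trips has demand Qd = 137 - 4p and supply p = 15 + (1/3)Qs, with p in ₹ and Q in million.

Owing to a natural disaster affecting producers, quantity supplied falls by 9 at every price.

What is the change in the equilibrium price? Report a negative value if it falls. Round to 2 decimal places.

Initially, 137 - 4p = 3p - 45, so 182 = 7p and p = 26, Q = 33.
After the shift, demand is Qd = 137 - 4p and supply is Qs = 3p - 54.
New equilibrium: 137 - 4p = 3p - 54 ⇒ 191 = 7p ⇒ p = 191/7 ≈ 27.2857, Q = 195/7 ≈ 27.8571.
Δp = 27.2857 − 26 = +1.29.

+1.29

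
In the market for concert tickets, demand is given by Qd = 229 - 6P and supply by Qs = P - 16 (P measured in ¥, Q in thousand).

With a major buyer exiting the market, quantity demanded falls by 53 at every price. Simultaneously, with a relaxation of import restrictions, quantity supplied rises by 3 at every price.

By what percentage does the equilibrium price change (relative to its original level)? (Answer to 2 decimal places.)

Initially, 229 - 6P = P - 16, so 245 = 7P and P = 35, Q = 19.
With the change applied: demand Qd = 176 - 6P, supply Qs = P - 13.
Setting them equal: 176 - 6P = P - 13 → 189 = 7P, so P = 27 and Q = 14.
%ΔP = (27 − 35) / 35 × 100 = -22.86%.

-22.86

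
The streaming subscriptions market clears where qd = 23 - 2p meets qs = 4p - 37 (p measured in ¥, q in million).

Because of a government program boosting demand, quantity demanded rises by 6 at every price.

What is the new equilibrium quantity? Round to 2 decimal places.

7.00

Solve the original market: 23 - 2p = 4p - 37, hence p = 10 and q = 3.
With the change applied: demand qd = 29 - 2p, supply qs = 4p - 37.
New equilibrium: 29 - 2p = 4p - 37 ⇒ 66 = 6p ⇒ p = 11, q = 7.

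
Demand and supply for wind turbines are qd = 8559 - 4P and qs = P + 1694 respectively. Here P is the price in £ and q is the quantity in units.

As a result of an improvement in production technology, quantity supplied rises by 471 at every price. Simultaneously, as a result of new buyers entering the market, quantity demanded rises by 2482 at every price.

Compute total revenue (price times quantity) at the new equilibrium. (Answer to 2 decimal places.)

6994643.04

Initially, 8559 - 4P = P + 1694, so 6865 = 5P and P = 1373, q = 3067.
After the shift, demand is qd = 11041 - 4P and supply is qs = P + 2165.
Equate the new curves: 11041 - 4P = P + 2165, giving 8876 = 5P, P = 1775.2, q = 3940.2.
New expenditure = 1775.2 × 3940.2 = 6994643.04.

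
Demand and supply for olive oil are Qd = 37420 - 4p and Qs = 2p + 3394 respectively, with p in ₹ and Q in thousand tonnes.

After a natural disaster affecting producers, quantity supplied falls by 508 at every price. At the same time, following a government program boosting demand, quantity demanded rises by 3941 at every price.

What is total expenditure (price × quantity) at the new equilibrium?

Solve the original market: 37420 - 4p = 2p + 3394, hence p = 5671 and Q = 14736.
The shock moves the curves to Qd = 41361 - 4p and Qs = 2p + 2886.
Equate the new curves: 41361 - 4p = 2p + 2886, giving 38475 = 6p, p = 6412.5, Q = 15711.
New expenditure = 6412.5 × 15711 = 100746787.5.

100746787.5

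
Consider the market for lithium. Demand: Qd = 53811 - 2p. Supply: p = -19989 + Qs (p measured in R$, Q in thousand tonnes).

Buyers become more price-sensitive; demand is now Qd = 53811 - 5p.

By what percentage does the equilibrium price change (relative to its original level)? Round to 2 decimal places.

-50.00

Before the shock: 53811 - 2p = p + 19989 ⇒ 33822 = 3p ⇒ p = 11274, Q = 31263.
The new curves are Qd = 53811 - 5p (demand) and Qs = p + 19989 (supply).
Setting them equal: 53811 - 5p = p + 19989 → 33822 = 6p, so p = 5637 and Q = 25626.
%Δp = (5637 − 11274) / 11274 × 100 = -50.00%.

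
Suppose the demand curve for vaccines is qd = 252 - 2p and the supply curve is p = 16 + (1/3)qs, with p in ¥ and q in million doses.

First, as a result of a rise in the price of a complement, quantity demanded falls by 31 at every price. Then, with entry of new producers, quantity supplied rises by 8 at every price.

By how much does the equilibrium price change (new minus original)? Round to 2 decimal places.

Original equilibrium: 252 - 2p = 3p - 48 gives 300 = 5p, so p = 60 and q = 132.
After the shift, demand is qd = 221 - 2p and supply is qs = 3p - 40.
Clearing the new market: 221 - 2p = 3p - 40, so p = 52.2 and q = 116.6.
Δp = 52.2 − 60 = -7.80.

-7.80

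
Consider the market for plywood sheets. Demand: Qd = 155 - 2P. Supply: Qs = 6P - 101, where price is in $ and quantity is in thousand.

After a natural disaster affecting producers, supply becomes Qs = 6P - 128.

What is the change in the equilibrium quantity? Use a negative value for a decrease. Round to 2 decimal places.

-6.75

Solve the original market: 155 - 2P = 6P - 101, hence P = 32 and Q = 91.
With the change applied: demand Qd = 155 - 2P, supply Qs = 6P - 128.
Setting them equal: 155 - 2P = 6P - 128 → 283 = 8P, so P = 35.375 and Q = 84.25.
ΔQ = 84.25 − 91 = -6.75.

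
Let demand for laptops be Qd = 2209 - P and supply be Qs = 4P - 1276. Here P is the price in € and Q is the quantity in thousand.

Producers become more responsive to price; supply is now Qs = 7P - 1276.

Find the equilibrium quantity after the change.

1773.375

Original equilibrium: 2209 - P = 4P - 1276 gives 3485 = 5P, so P = 697 and Q = 1512.
After the shift, demand is Qd = 2209 - P and supply is Qs = 7P - 1276.
Clearing the new market: 2209 - P = 7P - 1276, so P = 435.625 and Q = 1773.375.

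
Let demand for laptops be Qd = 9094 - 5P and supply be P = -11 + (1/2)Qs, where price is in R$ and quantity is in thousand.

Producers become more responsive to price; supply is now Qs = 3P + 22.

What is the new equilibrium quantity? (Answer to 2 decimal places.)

3424.00

Original equilibrium: 9094 - 5P = 2P + 22 gives 9072 = 7P, so P = 1296 and Q = 2614.
After the shift, demand is Qd = 9094 - 5P and supply is Qs = 3P + 22.
New equilibrium: 9094 - 5P = 3P + 22 ⇒ 9072 = 8P ⇒ P = 1134, Q = 3424.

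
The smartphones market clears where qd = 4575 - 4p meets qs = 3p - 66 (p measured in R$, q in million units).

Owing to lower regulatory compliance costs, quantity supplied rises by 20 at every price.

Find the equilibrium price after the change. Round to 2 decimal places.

660.14

Original equilibrium: 4575 - 4p = 3p - 66 gives 4641 = 7p, so p = 663 and q = 1923.
With the change applied: demand qd = 4575 - 4p, supply qs = 3p - 46.
Setting them equal: 4575 - 4p = 3p - 46 → 4621 = 7p, so p = 4621/7 ≈ 660.1429 and q = 13541/7 ≈ 1934.4286.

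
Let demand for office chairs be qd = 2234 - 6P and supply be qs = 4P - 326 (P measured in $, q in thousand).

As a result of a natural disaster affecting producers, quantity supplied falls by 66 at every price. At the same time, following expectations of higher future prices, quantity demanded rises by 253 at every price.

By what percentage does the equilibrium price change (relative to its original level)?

Before the shock: 2234 - 6P = 4P - 326 ⇒ 2560 = 10P ⇒ P = 256, q = 698.
With the change applied: demand qd = 2487 - 6P, supply qs = 4P - 392.
Setting them equal: 2487 - 6P = 4P - 392 → 2879 = 10P, so P = 287.9 and q = 759.6.
%ΔP = (287.9 − 256) / 256 × 100 = +12.4609375%.

+12.4609375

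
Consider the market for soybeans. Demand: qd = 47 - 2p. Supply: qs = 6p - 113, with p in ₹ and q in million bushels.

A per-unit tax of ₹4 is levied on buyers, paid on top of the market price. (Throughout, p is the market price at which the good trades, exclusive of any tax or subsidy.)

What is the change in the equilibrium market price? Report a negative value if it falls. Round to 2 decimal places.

Original equilibrium: 47 - 2p = 6p - 113 gives 160 = 8p, so p = 20 and q = 7.
Since buyers pay the price plus the tax, the effective demand curve becomes qd = 39 - 2p.
Setting them equal: 39 - 2p = 6p - 113 → 152 = 8p, so p = 19 and q = 1.
Δp = 19 − 20 = -1.00.

-1.00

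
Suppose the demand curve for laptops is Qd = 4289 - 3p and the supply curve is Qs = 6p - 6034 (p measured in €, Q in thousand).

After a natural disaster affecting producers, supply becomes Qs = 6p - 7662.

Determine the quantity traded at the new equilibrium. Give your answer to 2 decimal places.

Initially, 4289 - 3p = 6p - 6034, so 10323 = 9p and p = 1147, Q = 848.
The shock moves the curves to Qd = 4289 - 3p and Qs = 6p - 7662.
Equate the new curves: 4289 - 3p = 6p - 7662, giving 11951 = 9p, p = 11951/9 ≈ 1327.8889, Q = 916/3 ≈ 305.3333.

305.33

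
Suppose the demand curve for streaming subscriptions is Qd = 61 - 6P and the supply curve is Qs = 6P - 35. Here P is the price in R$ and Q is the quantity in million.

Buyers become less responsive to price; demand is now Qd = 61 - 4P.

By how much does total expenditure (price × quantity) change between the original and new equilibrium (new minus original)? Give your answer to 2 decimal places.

Initially, 61 - 6P = 6P - 35, so 96 = 12P and P = 8, Q = 13.
With the change applied: demand Qd = 61 - 4P, supply Qs = 6P - 35.
Equate the new curves: 61 - 4P = 6P - 35, giving 96 = 10P, P = 9.6, Q = 22.6.
Expenditure moves from 8×13 = 104 to 9.6×22.6 = 216.96; change = +112.96.

+112.96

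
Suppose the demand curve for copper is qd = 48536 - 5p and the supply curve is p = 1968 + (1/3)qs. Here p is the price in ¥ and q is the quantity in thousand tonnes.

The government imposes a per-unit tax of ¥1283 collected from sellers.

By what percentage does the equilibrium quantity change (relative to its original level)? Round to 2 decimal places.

Before the shock: 48536 - 5p = 3p - 5904 ⇒ 54440 = 8p ⇒ p = 6805, q = 14511.
Since sellers keep the price net of the tax, the effective supply curve becomes qs = 3p - 9753.
Clearing the new market: 48536 - 5p = 3p - 9753, so p = 7286.125 and q = 12105.375.
%Δq = (12105.375 − 14511) / 14511 × 100 = -16.58%.

-16.58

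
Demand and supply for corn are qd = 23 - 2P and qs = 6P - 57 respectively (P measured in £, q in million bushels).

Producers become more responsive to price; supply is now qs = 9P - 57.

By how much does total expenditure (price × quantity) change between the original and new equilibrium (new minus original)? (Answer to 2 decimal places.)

+31.49

Original equilibrium: 23 - 2P = 6P - 57 gives 80 = 8P, so P = 10 and q = 3.
After the shift, demand is qd = 23 - 2P and supply is qs = 9P - 57.
New equilibrium: 23 - 2P = 9P - 57 ⇒ 80 = 11P ⇒ P = 80/11 ≈ 7.2727, q = 93/11 ≈ 8.4545.
Expenditure moves from 10×3 = 30 to 7.2727×8.4545 = 61.4876; change = +31.49.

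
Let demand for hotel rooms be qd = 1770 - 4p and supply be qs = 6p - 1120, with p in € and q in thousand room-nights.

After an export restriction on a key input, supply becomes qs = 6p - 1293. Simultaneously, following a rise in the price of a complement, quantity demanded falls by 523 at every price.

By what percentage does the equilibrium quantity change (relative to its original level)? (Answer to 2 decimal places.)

Before the shock: 1770 - 4p = 6p - 1120 ⇒ 2890 = 10p ⇒ p = 289, q = 614.
The new curves are qd = 1247 - 4p (demand) and qs = 6p - 1293 (supply).
Setting them equal: 1247 - 4p = 6p - 1293 → 2540 = 10p, so p = 254 and q = 231.
%Δq = (231 − 614) / 614 × 100 = -62.38%.

-62.38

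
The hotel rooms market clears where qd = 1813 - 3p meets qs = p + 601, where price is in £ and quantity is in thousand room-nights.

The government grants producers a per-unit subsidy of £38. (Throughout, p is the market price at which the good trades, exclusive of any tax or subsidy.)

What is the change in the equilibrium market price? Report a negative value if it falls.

Before the shock: 1813 - 3p = p + 601 ⇒ 1212 = 4p ⇒ p = 303, q = 904.
Since sellers receive the price plus the subsidy, the effective supply curve becomes qs = p + 639.
Setting them equal: 1813 - 3p = p + 639 → 1174 = 4p, so p = 293.5 and q = 932.5.
Δp = 293.5 − 303 = -9.5.

-9.5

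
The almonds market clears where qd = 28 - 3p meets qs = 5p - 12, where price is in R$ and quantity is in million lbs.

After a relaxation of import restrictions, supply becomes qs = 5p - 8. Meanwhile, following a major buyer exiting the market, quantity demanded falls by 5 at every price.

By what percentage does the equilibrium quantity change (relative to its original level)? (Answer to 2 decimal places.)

-12.50

Before the shock: 28 - 3p = 5p - 12 ⇒ 40 = 8p ⇒ p = 5, q = 13.
After the shift, demand is qd = 23 - 3p and supply is qs = 5p - 8.
Equate the new curves: 23 - 3p = 5p - 8, giving 31 = 8p, p = 3.875, q = 11.375.
%Δq = (11.375 − 13) / 13 × 100 = -12.50%.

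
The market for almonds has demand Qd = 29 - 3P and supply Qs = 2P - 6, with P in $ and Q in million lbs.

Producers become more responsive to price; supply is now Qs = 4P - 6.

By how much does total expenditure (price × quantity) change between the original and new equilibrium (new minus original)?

Original equilibrium: 29 - 3P = 2P - 6 gives 35 = 5P, so P = 7 and Q = 8.
After the shift, demand is Qd = 29 - 3P and supply is Qs = 4P - 6.
New equilibrium: 29 - 3P = 4P - 6 ⇒ 35 = 7P ⇒ P = 5, Q = 14.
Expenditure moves from 7×8 = 56 to 5×14 = 70; change = +14.

+14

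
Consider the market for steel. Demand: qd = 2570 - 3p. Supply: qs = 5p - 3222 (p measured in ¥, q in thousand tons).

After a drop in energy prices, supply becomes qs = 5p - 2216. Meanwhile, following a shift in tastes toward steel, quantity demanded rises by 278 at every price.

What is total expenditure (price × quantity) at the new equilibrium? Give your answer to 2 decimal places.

Original equilibrium: 2570 - 3p = 5p - 3222 gives 5792 = 8p, so p = 724 and q = 398.
The shock moves the curves to qd = 2848 - 3p and qs = 5p - 2216.
New equilibrium: 2848 - 3p = 5p - 2216 ⇒ 5064 = 8p ⇒ p = 633, q = 949.
New expenditure = 633 × 949 = 600717.00.

600717.00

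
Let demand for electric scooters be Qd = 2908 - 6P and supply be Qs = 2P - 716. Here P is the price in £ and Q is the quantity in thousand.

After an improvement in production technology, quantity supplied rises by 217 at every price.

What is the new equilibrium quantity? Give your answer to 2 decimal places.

Original equilibrium: 2908 - 6P = 2P - 716 gives 3624 = 8P, so P = 453 and Q = 190.
The shock moves the curves to Qd = 2908 - 6P and Qs = 2P - 499.
Equate the new curves: 2908 - 6P = 2P - 499, giving 3407 = 8P, P = 425.875, Q = 352.75.

352.75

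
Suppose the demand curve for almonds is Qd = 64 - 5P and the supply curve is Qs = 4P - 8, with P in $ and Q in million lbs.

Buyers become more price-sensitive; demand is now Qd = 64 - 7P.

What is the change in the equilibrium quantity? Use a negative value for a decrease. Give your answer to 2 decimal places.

-5.82

Before the shock: 64 - 5P = 4P - 8 ⇒ 72 = 9P ⇒ P = 8, Q = 24.
The shock moves the curves to Qd = 64 - 7P and Qs = 4P - 8.
Clearing the new market: 64 - 7P = 4P - 8, so P = 72/11 ≈ 6.5455 and Q = 200/11 ≈ 18.1818.
ΔQ = 18.1818 − 24 = -5.82.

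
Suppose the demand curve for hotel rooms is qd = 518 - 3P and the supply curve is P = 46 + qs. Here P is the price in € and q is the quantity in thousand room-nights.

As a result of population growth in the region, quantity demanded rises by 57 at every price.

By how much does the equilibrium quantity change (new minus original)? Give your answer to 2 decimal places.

Before the shock: 518 - 3P = P - 46 ⇒ 564 = 4P ⇒ P = 141, q = 95.
The new curves are qd = 575 - 3P (demand) and qs = P - 46 (supply).
Setting them equal: 575 - 3P = P - 46 → 621 = 4P, so P = 155.25 and q = 109.25.
Δq = 109.25 − 95 = +14.25.

+14.25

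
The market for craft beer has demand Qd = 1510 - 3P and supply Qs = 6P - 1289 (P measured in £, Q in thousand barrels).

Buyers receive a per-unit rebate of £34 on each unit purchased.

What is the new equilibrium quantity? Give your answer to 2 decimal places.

Before the shock: 1510 - 3P = 6P - 1289 ⇒ 2799 = 9P ⇒ P = 311, Q = 577.
Since buyers' out-of-pocket price is the market price minus the rebate, the effective demand curve becomes Qd = 1612 - 3P.
Equate the new curves: 1612 - 3P = 6P - 1289, giving 2901 = 9P, P = 967/3 ≈ 322.3333, Q = 645.

645.00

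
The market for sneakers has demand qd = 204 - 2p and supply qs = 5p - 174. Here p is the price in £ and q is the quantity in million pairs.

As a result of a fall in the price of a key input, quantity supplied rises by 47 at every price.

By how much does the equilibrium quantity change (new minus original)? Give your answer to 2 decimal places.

Solve the original market: 204 - 2p = 5p - 174, hence p = 54 and q = 96.
With the change applied: demand qd = 204 - 2p, supply qs = 5p - 127.
New equilibrium: 204 - 2p = 5p - 127 ⇒ 331 = 7p ⇒ p = 331/7 ≈ 47.2857, q = 766/7 ≈ 109.4286.
Δq = 109.4286 − 96 = +13.43.

+13.43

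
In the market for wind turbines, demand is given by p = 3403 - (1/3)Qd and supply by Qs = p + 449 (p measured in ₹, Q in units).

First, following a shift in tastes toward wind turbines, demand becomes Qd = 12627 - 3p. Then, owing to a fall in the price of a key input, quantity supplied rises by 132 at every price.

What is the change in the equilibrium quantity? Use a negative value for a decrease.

+703.5

Before the shock: 10209 - 3p = p + 449 ⇒ 9760 = 4p ⇒ p = 2440, Q = 2889.
The new curves are Qd = 12627 - 3p (demand) and Qs = p + 581 (supply).
Setting them equal: 12627 - 3p = p + 581 → 12046 = 4p, so p = 3011.5 and Q = 3592.5.
ΔQ = 3592.5 − 2889 = +703.5.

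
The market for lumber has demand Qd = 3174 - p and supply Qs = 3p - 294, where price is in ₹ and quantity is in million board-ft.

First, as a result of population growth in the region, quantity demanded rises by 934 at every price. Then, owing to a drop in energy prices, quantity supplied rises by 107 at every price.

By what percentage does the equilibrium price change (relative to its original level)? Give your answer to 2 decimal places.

+23.85

Initially, 3174 - p = 3p - 294, so 3468 = 4p and p = 867, Q = 2307.
With the change applied: demand Qd = 4108 - p, supply Qs = 3p - 187.
Clearing the new market: 4108 - p = 3p - 187, so p = 1073.75 and Q = 3034.25.
%Δp = (1073.75 − 867) / 867 × 100 = +23.85%.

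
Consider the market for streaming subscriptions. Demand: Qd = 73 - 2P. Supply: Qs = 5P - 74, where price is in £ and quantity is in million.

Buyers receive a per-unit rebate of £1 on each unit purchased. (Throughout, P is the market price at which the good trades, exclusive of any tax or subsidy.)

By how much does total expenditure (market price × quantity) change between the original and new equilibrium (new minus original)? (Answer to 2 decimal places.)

Original equilibrium: 73 - 2P = 5P - 74 gives 147 = 7P, so P = 21 and Q = 31.
Since buyers' out-of-pocket price is the market price minus the rebate, the effective demand curve becomes Qd = 75 - 2P.
Equate the new curves: 75 - 2P = 5P - 74, giving 149 = 7P, P = 149/7 ≈ 21.2857, Q = 227/7 ≈ 32.4286.
Expenditure moves from 21×31 = 651 to 21.2857×32.4286 = 690.2653; change = +39.27.

+39.27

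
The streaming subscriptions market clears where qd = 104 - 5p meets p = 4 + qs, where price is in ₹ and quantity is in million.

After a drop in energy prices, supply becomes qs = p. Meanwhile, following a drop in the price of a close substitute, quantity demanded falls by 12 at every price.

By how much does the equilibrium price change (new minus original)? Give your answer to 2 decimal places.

Solve the original market: 104 - 5p = p - 4, hence p = 18 and q = 14.
The shock moves the curves to qd = 92 - 5p and qs = p.
Equate the new curves: 92 - 5p = p, giving 92 = 6p, p = 46/3 ≈ 15.3333, q = 46/3 ≈ 15.3333.
Δp = 15.3333 − 18 = -2.67.

-2.67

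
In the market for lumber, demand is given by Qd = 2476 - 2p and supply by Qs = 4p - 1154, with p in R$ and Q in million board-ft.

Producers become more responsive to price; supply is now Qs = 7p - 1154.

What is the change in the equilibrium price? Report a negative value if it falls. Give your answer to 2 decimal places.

Solve the original market: 2476 - 2p = 4p - 1154, hence p = 605 and Q = 1266.
The shock moves the curves to Qd = 2476 - 2p and Qs = 7p - 1154.
Equate the new curves: 2476 - 2p = 7p - 1154, giving 3630 = 9p, p = 1210/3 ≈ 403.3333, Q = 5008/3 ≈ 1669.3333.
Δp = 403.3333 − 605 = -201.67.

-201.67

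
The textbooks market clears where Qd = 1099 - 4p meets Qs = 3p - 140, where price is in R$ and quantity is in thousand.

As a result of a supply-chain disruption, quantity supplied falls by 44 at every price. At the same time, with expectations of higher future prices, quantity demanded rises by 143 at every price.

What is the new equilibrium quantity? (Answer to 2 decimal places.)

Solve the original market: 1099 - 4p = 3p - 140, hence p = 177 and Q = 391.
The new curves are Qd = 1242 - 4p (demand) and Qs = 3p - 184 (supply).
Equate the new curves: 1242 - 4p = 3p - 184, giving 1426 = 7p, p = 1426/7 ≈ 203.7143, Q = 2990/7 ≈ 427.1429.

427.14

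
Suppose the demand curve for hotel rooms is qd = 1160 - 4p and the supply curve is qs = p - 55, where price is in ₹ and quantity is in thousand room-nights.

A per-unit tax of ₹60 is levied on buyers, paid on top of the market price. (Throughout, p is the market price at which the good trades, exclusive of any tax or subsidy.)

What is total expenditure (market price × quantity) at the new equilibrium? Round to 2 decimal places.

27300.00

Before the shock: 1160 - 4p = p - 55 ⇒ 1215 = 5p ⇒ p = 243, q = 188.
Since buyers pay the price plus the tax, the effective demand curve becomes qd = 920 - 4p.
Equate the new curves: 920 - 4p = p - 55, giving 975 = 5p, p = 195, q = 140.
New expenditure = 195 × 140 = 27300.00.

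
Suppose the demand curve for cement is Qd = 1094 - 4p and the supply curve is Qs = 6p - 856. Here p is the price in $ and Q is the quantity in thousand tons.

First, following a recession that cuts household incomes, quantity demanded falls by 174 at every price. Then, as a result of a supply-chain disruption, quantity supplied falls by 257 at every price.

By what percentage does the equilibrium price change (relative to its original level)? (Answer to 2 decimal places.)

Solve the original market: 1094 - 4p = 6p - 856, hence p = 195 and Q = 314.
With the change applied: demand Qd = 920 - 4p, supply Qs = 6p - 1113.
Clearing the new market: 920 - 4p = 6p - 1113, so p = 203.3 and Q = 106.8.
%Δp = (203.3 − 195) / 195 × 100 = +4.26%.

+4.26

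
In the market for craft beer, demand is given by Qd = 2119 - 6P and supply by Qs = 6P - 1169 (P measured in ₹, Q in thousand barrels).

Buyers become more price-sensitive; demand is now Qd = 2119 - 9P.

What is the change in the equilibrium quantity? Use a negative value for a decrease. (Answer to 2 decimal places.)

Original equilibrium: 2119 - 6P = 6P - 1169 gives 3288 = 12P, so P = 274 and Q = 475.
The new curves are Qd = 2119 - 9P (demand) and Qs = 6P - 1169 (supply).
Clearing the new market: 2119 - 9P = 6P - 1169, so P = 219.2 and Q = 146.2.
ΔQ = 146.2 − 475 = -328.80.

-328.80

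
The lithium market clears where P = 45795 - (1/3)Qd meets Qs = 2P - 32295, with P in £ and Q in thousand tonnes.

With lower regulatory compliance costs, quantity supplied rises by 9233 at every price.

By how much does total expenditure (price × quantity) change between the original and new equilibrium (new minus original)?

+112072369.92

Solve the original market: 137385 - 3P = 2P - 32295, hence P = 33936 and Q = 35577.
The shock moves the curves to Qd = 137385 - 3P and Qs = 2P - 23062.
Clearing the new market: 137385 - 3P = 2P - 23062, so P = 32089.4 and Q = 41116.8.
Expenditure moves from 33936×35577 = 1207341072 to 32089.4×41116.8 = 1319413441.92; change = +112072369.92.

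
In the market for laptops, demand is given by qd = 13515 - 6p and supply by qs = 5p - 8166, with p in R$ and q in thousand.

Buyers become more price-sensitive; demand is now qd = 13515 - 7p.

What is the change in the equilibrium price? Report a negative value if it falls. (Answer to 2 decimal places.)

-164.25

Before the shock: 13515 - 6p = 5p - 8166 ⇒ 21681 = 11p ⇒ p = 1971, q = 1689.
After the shift, demand is qd = 13515 - 7p and supply is qs = 5p - 8166.
Clearing the new market: 13515 - 7p = 5p - 8166, so p = 1806.75 and q = 867.75.
Δp = 1806.75 − 1971 = -164.25.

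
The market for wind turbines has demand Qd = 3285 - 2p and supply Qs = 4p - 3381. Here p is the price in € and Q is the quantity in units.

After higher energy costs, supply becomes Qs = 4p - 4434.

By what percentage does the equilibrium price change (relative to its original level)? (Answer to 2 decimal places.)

+15.80

Before the shock: 3285 - 2p = 4p - 3381 ⇒ 6666 = 6p ⇒ p = 1111, Q = 1063.
After the shift, demand is Qd = 3285 - 2p and supply is Qs = 4p - 4434.
Setting them equal: 3285 - 2p = 4p - 4434 → 7719 = 6p, so p = 1286.5 and Q = 712.
%Δp = (1286.5 − 1111) / 1111 × 100 = +15.80%.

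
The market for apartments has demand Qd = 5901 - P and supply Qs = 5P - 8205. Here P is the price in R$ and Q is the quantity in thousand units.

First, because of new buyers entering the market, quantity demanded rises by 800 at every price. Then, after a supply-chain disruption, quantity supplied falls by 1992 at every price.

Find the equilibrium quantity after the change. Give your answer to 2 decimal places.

3884.67

Solve the original market: 5901 - P = 5P - 8205, hence P = 2351 and Q = 3550.
After the shift, demand is Qd = 6701 - P and supply is Qs = 5P - 10197.
Setting them equal: 6701 - P = 5P - 10197 → 16898 = 6P, so P = 8449/3 ≈ 2816.3333 and Q = 11654/3 ≈ 3884.6667.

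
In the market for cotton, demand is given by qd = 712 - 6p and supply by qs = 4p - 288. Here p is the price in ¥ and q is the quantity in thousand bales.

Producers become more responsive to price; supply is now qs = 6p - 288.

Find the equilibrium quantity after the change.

212

Solve the original market: 712 - 6p = 4p - 288, hence p = 100 and q = 112.
After the shift, demand is qd = 712 - 6p and supply is qs = 6p - 288.
Equate the new curves: 712 - 6p = 6p - 288, giving 1000 = 12p, p = 250/3 ≈ 83.3333, q = 212.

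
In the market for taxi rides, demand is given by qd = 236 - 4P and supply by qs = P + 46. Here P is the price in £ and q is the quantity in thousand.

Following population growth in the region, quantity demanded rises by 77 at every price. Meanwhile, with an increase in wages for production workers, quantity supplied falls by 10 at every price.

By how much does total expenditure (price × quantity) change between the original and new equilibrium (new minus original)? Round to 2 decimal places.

Original equilibrium: 236 - 4P = P + 46 gives 190 = 5P, so P = 38 and q = 84.
After the shift, demand is qd = 313 - 4P and supply is qs = P + 36.
Clearing the new market: 313 - 4P = P + 36, so P = 55.4 and q = 91.4.
Expenditure moves from 38×84 = 3192 to 55.4×91.4 = 5063.56; change = +1871.56.

+1871.56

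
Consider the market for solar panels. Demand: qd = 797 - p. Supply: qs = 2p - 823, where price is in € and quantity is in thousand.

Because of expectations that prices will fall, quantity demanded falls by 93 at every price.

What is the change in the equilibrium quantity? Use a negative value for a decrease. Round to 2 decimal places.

-62.00

Initially, 797 - p = 2p - 823, so 1620 = 3p and p = 540, q = 257.
With the change applied: demand qd = 704 - p, supply qs = 2p - 823.
Clearing the new market: 704 - p = 2p - 823, so p = 509 and q = 195.
Δq = 195 − 257 = -62.00.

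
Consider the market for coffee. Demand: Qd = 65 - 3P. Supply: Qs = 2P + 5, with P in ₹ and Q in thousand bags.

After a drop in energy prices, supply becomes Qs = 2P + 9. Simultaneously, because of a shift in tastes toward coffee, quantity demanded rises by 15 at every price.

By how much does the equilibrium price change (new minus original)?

+2.2

Solve the original market: 65 - 3P = 2P + 5, hence P = 12 and Q = 29.
The shock moves the curves to Qd = 80 - 3P and Qs = 2P + 9.
Setting them equal: 80 - 3P = 2P + 9 → 71 = 5P, so P = 14.2 and Q = 37.4.
ΔP = 14.2 − 12 = +2.2.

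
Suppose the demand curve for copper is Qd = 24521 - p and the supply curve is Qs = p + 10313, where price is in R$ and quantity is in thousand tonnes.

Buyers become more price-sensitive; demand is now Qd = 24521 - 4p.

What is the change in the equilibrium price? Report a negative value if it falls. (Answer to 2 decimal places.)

Before the shock: 24521 - p = p + 10313 ⇒ 14208 = 2p ⇒ p = 7104, Q = 17417.
After the shift, demand is Qd = 24521 - 4p and supply is Qs = p + 10313.
Equate the new curves: 24521 - 4p = p + 10313, giving 14208 = 5p, p = 2841.6, Q = 13154.6.
Δp = 2841.6 − 7104 = -4262.40.

-4262.40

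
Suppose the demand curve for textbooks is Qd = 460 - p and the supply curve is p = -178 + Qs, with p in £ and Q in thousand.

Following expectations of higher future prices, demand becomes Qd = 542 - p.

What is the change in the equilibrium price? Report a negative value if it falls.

Initially, 460 - p = p + 178, so 282 = 2p and p = 141, Q = 319.
After the shift, demand is Qd = 542 - p and supply is Qs = p + 178.
Setting them equal: 542 - p = p + 178 → 364 = 2p, so p = 182 and Q = 360.
Δp = 182 − 141 = +41.

+41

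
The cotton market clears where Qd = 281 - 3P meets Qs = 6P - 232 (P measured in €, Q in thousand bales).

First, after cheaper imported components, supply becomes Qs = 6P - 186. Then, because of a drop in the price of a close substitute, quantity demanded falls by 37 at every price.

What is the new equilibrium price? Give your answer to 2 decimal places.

47.78

Initially, 281 - 3P = 6P - 232, so 513 = 9P and P = 57, Q = 110.
With the change applied: demand Qd = 244 - 3P, supply Qs = 6P - 186.
Clearing the new market: 244 - 3P = 6P - 186, so P = 430/9 ≈ 47.7778 and Q = 302/3 ≈ 100.6667.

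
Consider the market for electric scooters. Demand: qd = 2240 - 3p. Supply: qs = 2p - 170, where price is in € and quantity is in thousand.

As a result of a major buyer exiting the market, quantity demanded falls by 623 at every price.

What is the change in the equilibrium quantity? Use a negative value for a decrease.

-249.2

Initially, 2240 - 3p = 2p - 170, so 2410 = 5p and p = 482, q = 794.
With the change applied: demand qd = 1617 - 3p, supply qs = 2p - 170.
Equate the new curves: 1617 - 3p = 2p - 170, giving 1787 = 5p, p = 357.4, q = 544.8.
Δq = 544.8 − 794 = -249.2.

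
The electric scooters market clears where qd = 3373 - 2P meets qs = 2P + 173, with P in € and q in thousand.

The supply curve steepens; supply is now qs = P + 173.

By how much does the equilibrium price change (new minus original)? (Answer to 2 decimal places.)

Original equilibrium: 3373 - 2P = 2P + 173 gives 3200 = 4P, so P = 800 and q = 1773.
After the shift, demand is qd = 3373 - 2P and supply is qs = P + 173.
Setting them equal: 3373 - 2P = P + 173 → 3200 = 3P, so P = 3200/3 ≈ 1066.6667 and q = 3719/3 ≈ 1239.6667.
ΔP = 1066.6667 − 800 = +266.67.

+266.67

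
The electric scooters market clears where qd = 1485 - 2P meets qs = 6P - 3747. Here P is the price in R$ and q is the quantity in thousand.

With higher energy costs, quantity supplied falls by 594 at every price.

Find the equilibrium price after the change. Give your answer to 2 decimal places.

728.25

Initially, 1485 - 2P = 6P - 3747, so 5232 = 8P and P = 654, q = 177.
The shock moves the curves to qd = 1485 - 2P and qs = 6P - 4341.
Clearing the new market: 1485 - 2P = 6P - 4341, so P = 728.25 and q = 28.5.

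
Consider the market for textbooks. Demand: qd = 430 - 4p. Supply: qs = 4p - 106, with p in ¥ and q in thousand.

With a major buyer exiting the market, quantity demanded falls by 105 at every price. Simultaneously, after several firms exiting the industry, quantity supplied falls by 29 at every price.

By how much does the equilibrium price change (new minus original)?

-9.5

Initially, 430 - 4p = 4p - 106, so 536 = 8p and p = 67, q = 162.
The new curves are qd = 325 - 4p (demand) and qs = 4p - 135 (supply).
Setting them equal: 325 - 4p = 4p - 135 → 460 = 8p, so p = 57.5 and q = 95.
Δp = 57.5 − 67 = -9.5.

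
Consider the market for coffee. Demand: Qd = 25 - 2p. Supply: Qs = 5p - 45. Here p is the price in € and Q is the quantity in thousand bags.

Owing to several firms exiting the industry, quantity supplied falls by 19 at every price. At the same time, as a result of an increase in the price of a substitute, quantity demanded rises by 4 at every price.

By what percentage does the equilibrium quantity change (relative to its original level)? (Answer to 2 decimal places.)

Initially, 25 - 2p = 5p - 45, so 70 = 7p and p = 10, Q = 5.
The new curves are Qd = 29 - 2p (demand) and Qs = 5p - 64 (supply).
New equilibrium: 29 - 2p = 5p - 64 ⇒ 93 = 7p ⇒ p = 93/7 ≈ 13.2857, Q = 17/7 ≈ 2.4286.
%ΔQ = (2.4286 − 5) / 5 × 100 = -51.43%.

-51.43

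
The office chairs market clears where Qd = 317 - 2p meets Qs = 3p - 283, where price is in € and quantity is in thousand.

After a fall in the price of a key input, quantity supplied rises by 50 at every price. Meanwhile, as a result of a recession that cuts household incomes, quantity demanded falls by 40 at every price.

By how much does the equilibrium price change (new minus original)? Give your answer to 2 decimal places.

-18.00

Before the shock: 317 - 2p = 3p - 283 ⇒ 600 = 5p ⇒ p = 120, Q = 77.
With the change applied: demand Qd = 277 - 2p, supply Qs = 3p - 233.
Equate the new curves: 277 - 2p = 3p - 233, giving 510 = 5p, p = 102, Q = 73.
Δp = 102 − 120 = -18.00.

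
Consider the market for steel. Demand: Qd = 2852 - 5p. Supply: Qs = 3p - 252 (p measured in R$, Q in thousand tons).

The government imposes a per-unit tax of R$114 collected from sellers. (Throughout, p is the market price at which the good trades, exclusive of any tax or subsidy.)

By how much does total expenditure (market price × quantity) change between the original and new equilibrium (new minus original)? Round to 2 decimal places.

-53084.81

Solve the original market: 2852 - 5p = 3p - 252, hence p = 388 and Q = 912.
Since sellers keep the price net of the tax, the effective supply curve becomes Qs = 3p - 594.
Clearing the new market: 2852 - 5p = 3p - 594, so p = 430.75 and Q = 698.25.
Expenditure moves from 388×912 = 353856 to 430.75×698.25 = 300771.1875; change = -53084.81.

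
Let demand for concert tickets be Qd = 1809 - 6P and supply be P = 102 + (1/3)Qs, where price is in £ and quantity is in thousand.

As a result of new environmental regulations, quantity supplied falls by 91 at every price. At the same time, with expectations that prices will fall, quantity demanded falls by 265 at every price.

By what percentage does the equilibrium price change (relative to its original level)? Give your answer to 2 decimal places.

-8.23

Original equilibrium: 1809 - 6P = 3P - 306 gives 2115 = 9P, so P = 235 and Q = 399.
The shock moves the curves to Qd = 1544 - 6P and Qs = 3P - 397.
Clearing the new market: 1544 - 6P = 3P - 397, so P = 647/3 ≈ 215.6667 and Q = 250.
%ΔP = (215.6667 − 235) / 235 × 100 = -8.23%.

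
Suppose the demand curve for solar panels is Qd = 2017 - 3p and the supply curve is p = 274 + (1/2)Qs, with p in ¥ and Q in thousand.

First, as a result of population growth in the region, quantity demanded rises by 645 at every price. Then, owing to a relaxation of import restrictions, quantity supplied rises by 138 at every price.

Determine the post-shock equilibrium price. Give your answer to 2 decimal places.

Solve the original market: 2017 - 3p = 2p - 548, hence p = 513 and Q = 478.
With the change applied: demand Qd = 2662 - 3p, supply Qs = 2p - 410.
Setting them equal: 2662 - 3p = 2p - 410 → 3072 = 5p, so p = 614.4 and Q = 818.8.

614.40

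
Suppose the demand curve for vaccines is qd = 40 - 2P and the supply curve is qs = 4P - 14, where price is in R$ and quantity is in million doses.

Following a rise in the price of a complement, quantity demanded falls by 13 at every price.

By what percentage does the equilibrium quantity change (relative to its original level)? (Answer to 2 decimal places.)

Initially, 40 - 2P = 4P - 14, so 54 = 6P and P = 9, q = 22.
After the shift, demand is qd = 27 - 2P and supply is qs = 4P - 14.
Clearing the new market: 27 - 2P = 4P - 14, so P = 41/6 ≈ 6.8333 and q = 40/3 ≈ 13.3333.
%Δq = (13.3333 − 22) / 22 × 100 = -39.39%.

-39.39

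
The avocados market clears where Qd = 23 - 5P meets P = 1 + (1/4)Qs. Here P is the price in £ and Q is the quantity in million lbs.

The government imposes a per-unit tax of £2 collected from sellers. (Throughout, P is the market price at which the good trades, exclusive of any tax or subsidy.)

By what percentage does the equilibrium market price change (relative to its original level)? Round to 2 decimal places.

+29.63

Before the shock: 23 - 5P = 4P - 4 ⇒ 27 = 9P ⇒ P = 3, Q = 8.
Since sellers keep the price net of the tax, the effective supply curve becomes Qs = 4P - 12.
Clearing the new market: 23 - 5P = 4P - 12, so P = 35/9 ≈ 3.8889 and Q = 32/9 ≈ 3.5556.
%ΔP = (3.8889 − 3) / 3 × 100 = +29.63%.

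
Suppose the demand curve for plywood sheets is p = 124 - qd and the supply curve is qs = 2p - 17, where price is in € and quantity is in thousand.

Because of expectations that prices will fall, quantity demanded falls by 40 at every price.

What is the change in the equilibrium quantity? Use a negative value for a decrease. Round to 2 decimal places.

Original equilibrium: 124 - p = 2p - 17 gives 141 = 3p, so p = 47 and q = 77.
The new curves are qd = 84 - p (demand) and qs = 2p - 17 (supply).
Equate the new curves: 84 - p = 2p - 17, giving 101 = 3p, p = 101/3 ≈ 33.6667, q = 151/3 ≈ 50.3333.
Δq = 50.3333 − 77 = -26.67.

-26.67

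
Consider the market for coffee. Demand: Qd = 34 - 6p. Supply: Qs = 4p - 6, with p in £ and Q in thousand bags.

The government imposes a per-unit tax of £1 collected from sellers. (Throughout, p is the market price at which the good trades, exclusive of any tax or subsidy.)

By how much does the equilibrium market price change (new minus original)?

Before the shock: 34 - 6p = 4p - 6 ⇒ 40 = 10p ⇒ p = 4, Q = 10.
Since sellers keep the price net of the tax, the effective supply curve becomes Qs = 4p - 10.
New equilibrium: 34 - 6p = 4p - 10 ⇒ 44 = 10p ⇒ p = 4.4, Q = 7.6.
Δp = 4.4 − 4 = +0.4.

+0.4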